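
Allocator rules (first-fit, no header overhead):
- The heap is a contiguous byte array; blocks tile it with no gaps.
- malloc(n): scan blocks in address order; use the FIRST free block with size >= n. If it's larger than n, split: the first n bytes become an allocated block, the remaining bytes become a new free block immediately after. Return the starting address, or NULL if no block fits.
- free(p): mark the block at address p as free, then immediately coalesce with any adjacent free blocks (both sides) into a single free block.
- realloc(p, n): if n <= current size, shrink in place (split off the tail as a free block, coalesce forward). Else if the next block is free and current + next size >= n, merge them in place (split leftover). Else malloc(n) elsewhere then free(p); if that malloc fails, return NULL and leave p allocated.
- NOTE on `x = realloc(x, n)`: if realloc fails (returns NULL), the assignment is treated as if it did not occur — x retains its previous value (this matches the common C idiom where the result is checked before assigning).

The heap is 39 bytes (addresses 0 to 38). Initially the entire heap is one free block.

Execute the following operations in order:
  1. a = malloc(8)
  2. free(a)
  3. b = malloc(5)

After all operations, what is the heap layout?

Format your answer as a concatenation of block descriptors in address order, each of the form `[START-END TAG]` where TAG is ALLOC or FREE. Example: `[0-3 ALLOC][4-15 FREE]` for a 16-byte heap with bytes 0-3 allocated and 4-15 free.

Op 1: a = malloc(8) -> a = 0; heap: [0-7 ALLOC][8-38 FREE]
Op 2: free(a) -> (freed a); heap: [0-38 FREE]
Op 3: b = malloc(5) -> b = 0; heap: [0-4 ALLOC][5-38 FREE]

Answer: [0-4 ALLOC][5-38 FREE]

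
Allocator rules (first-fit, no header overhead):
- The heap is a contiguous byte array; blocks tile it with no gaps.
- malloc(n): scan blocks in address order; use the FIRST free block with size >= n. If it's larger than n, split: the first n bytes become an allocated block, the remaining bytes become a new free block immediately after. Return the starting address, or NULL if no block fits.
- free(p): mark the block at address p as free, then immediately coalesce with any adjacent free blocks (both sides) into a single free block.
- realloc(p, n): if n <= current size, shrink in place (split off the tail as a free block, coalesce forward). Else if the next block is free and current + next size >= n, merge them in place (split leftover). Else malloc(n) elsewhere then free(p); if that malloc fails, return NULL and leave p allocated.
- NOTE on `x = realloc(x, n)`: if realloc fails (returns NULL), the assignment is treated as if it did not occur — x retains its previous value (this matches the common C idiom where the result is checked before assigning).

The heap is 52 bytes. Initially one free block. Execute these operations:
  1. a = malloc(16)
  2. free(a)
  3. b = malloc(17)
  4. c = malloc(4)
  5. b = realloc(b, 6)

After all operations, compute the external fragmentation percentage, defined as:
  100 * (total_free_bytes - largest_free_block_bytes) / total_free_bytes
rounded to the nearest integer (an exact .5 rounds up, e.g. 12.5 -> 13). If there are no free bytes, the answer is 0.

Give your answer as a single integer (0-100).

Op 1: a = malloc(16) -> a = 0; heap: [0-15 ALLOC][16-51 FREE]
Op 2: free(a) -> (freed a); heap: [0-51 FREE]
Op 3: b = malloc(17) -> b = 0; heap: [0-16 ALLOC][17-51 FREE]
Op 4: c = malloc(4) -> c = 17; heap: [0-16 ALLOC][17-20 ALLOC][21-51 FREE]
Op 5: b = realloc(b, 6) -> b = 0; heap: [0-5 ALLOC][6-16 FREE][17-20 ALLOC][21-51 FREE]
Free blocks: [11 31] total_free=42 largest=31 -> 100*(42-31)/42 = 1100/42 ≈ 26.190 -> rounds to 26

Answer: 26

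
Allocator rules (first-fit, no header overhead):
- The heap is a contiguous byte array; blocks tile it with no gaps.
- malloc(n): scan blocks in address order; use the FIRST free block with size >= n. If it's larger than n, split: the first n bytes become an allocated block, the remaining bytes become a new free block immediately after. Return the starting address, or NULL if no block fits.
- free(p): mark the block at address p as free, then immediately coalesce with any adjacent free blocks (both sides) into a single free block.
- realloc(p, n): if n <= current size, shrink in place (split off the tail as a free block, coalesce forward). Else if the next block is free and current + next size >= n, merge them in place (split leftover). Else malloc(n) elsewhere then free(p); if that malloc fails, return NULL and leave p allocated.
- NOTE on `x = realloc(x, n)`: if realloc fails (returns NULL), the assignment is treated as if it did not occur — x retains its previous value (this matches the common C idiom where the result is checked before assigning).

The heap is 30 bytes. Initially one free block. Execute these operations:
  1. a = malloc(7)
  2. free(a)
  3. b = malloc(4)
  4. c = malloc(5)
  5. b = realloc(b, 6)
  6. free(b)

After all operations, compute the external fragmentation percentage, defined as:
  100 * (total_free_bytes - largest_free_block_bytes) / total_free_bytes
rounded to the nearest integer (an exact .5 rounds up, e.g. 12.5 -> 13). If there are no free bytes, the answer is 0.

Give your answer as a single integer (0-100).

Op 1: a = malloc(7) -> a = 0; heap: [0-6 ALLOC][7-29 FREE]
Op 2: free(a) -> (freed a); heap: [0-29 FREE]
Op 3: b = malloc(4) -> b = 0; heap: [0-3 ALLOC][4-29 FREE]
Op 4: c = malloc(5) -> c = 4; heap: [0-3 ALLOC][4-8 ALLOC][9-29 FREE]
Op 5: b = realloc(b, 6) -> b = 9; heap: [0-3 FREE][4-8 ALLOC][9-14 ALLOC][15-29 FREE]
Op 6: free(b) -> (freed b); heap: [0-3 FREE][4-8 ALLOC][9-29 FREE]
Free blocks: [4 21] total_free=25 largest=21 -> 100*(25-21)/25 = 400/25 = 16

Answer: 16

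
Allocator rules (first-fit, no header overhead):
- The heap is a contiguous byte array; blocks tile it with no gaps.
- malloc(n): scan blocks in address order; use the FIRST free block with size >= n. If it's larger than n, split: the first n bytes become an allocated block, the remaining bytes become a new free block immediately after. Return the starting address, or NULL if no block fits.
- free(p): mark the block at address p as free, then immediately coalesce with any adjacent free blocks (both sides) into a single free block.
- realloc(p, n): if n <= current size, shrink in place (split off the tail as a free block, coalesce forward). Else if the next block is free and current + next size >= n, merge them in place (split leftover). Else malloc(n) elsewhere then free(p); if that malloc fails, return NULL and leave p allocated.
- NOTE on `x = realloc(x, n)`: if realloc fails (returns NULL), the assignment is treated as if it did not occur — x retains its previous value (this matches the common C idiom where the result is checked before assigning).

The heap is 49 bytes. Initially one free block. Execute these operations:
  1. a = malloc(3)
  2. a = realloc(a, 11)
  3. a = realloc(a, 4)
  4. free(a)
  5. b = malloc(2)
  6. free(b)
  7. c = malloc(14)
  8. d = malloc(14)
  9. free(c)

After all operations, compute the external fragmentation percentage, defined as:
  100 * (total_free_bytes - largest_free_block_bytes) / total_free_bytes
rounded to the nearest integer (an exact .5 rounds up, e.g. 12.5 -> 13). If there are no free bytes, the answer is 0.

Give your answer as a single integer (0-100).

Op 1: a = malloc(3) -> a = 0; heap: [0-2 ALLOC][3-48 FREE]
Op 2: a = realloc(a, 11) -> a = 0; heap: [0-10 ALLOC][11-48 FREE]
Op 3: a = realloc(a, 4) -> a = 0; heap: [0-3 ALLOC][4-48 FREE]
Op 4: free(a) -> (freed a); heap: [0-48 FREE]
Op 5: b = malloc(2) -> b = 0; heap: [0-1 ALLOC][2-48 FREE]
Op 6: free(b) -> (freed b); heap: [0-48 FREE]
Op 7: c = malloc(14) -> c = 0; heap: [0-13 ALLOC][14-48 FREE]
Op 8: d = malloc(14) -> d = 14; heap: [0-13 ALLOC][14-27 ALLOC][28-48 FREE]
Op 9: free(c) -> (freed c); heap: [0-13 FREE][14-27 ALLOC][28-48 FREE]
Free blocks: [14 21] total_free=35 largest=21 -> 100*(35-21)/35 = 1400/35 = 40

Answer: 40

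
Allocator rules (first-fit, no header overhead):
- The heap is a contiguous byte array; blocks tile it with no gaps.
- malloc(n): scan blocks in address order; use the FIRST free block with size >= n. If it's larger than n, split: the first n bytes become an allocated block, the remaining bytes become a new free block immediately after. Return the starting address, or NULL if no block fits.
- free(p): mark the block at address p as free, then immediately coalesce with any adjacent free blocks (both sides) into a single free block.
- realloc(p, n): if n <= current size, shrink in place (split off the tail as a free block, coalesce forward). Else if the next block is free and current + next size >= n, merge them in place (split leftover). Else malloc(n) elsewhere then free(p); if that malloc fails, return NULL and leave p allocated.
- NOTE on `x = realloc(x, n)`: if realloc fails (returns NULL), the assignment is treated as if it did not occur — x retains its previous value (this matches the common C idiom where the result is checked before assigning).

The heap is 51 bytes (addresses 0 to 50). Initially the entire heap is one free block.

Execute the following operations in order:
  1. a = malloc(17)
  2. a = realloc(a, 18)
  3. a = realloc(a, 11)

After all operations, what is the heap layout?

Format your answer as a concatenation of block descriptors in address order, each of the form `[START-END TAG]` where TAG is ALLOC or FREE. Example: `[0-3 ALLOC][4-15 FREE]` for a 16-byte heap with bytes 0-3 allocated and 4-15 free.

Op 1: a = malloc(17) -> a = 0; heap: [0-16 ALLOC][17-50 FREE]
Op 2: a = realloc(a, 18) -> a = 0; heap: [0-17 ALLOC][18-50 FREE]
Op 3: a = realloc(a, 11) -> a = 0; heap: [0-10 ALLOC][11-50 FREE]

Answer: [0-10 ALLOC][11-50 FREE]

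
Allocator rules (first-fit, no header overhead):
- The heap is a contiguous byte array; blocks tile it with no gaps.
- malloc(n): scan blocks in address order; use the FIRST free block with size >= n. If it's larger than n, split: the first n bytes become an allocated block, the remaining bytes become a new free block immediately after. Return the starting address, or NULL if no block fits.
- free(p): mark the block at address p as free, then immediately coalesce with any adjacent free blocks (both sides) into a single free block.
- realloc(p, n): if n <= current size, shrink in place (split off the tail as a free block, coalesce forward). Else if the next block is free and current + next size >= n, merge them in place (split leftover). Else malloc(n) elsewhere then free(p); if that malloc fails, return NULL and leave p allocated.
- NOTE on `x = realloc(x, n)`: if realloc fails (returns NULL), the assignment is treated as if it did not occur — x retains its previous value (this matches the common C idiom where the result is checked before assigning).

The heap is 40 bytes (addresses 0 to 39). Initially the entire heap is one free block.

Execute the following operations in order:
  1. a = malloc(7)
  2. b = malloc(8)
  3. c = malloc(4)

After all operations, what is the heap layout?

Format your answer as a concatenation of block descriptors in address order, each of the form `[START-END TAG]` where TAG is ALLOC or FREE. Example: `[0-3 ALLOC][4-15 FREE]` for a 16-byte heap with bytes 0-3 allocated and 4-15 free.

Answer: [0-6 ALLOC][7-14 ALLOC][15-18 ALLOC][19-39 FREE]

Derivation:
Op 1: a = malloc(7) -> a = 0; heap: [0-6 ALLOC][7-39 FREE]
Op 2: b = malloc(8) -> b = 7; heap: [0-6 ALLOC][7-14 ALLOC][15-39 FREE]
Op 3: c = malloc(4) -> c = 15; heap: [0-6 ALLOC][7-14 ALLOC][15-18 ALLOC][19-39 FREE]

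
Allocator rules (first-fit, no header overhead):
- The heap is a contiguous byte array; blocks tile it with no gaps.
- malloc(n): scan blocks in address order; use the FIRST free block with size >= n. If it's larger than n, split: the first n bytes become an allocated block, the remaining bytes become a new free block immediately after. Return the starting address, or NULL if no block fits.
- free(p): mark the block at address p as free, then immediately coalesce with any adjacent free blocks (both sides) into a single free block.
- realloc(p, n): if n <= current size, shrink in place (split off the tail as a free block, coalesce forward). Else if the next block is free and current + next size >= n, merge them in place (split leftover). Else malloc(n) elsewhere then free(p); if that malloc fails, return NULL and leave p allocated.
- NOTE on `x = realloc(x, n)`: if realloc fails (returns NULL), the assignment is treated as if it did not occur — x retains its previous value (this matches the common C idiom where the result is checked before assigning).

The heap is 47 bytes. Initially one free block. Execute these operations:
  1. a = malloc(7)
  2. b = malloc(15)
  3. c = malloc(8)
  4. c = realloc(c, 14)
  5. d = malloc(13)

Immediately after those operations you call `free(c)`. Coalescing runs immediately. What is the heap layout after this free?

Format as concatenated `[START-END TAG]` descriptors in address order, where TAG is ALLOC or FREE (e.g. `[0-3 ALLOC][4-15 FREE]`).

Answer: [0-6 ALLOC][7-21 ALLOC][22-46 FREE]

Derivation:
Op 1: a = malloc(7) -> a = 0; heap: [0-6 ALLOC][7-46 FREE]
Op 2: b = malloc(15) -> b = 7; heap: [0-6 ALLOC][7-21 ALLOC][22-46 FREE]
Op 3: c = malloc(8) -> c = 22; heap: [0-6 ALLOC][7-21 ALLOC][22-29 ALLOC][30-46 FREE]
Op 4: c = realloc(c, 14) -> c = 22; heap: [0-6 ALLOC][7-21 ALLOC][22-35 ALLOC][36-46 FREE]
Op 5: d = malloc(13) -> d = NULL; heap: [0-6 ALLOC][7-21 ALLOC][22-35 ALLOC][36-46 FREE]
free(c): c = 22 -> block [22-35 ALLOC]; mark free, coalesce with adjacent free neighbors -> [0-6 ALLOC][7-21 ALLOC][22-46 FREE]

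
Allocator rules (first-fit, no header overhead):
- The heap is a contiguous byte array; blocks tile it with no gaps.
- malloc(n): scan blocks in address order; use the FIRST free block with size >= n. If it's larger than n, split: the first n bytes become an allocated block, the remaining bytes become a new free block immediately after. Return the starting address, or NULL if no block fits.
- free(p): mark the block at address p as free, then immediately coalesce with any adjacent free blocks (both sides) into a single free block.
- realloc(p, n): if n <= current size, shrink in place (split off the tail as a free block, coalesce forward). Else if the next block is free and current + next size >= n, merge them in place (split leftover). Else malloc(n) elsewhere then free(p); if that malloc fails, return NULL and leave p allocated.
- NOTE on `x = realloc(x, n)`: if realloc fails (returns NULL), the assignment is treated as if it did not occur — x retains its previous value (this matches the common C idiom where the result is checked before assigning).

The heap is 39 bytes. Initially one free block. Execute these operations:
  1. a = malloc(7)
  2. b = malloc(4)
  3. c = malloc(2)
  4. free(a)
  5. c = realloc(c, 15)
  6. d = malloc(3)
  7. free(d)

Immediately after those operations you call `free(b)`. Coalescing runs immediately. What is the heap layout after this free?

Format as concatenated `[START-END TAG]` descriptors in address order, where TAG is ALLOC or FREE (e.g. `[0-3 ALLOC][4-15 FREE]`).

Op 1: a = malloc(7) -> a = 0; heap: [0-6 ALLOC][7-38 FREE]
Op 2: b = malloc(4) -> b = 7; heap: [0-6 ALLOC][7-10 ALLOC][11-38 FREE]
Op 3: c = malloc(2) -> c = 11; heap: [0-6 ALLOC][7-10 ALLOC][11-12 ALLOC][13-38 FREE]
Op 4: free(a) -> (freed a); heap: [0-6 FREE][7-10 ALLOC][11-12 ALLOC][13-38 FREE]
Op 5: c = realloc(c, 15) -> c = 11; heap: [0-6 FREE][7-10 ALLOC][11-25 ALLOC][26-38 FREE]
Op 6: d = malloc(3) -> d = 0; heap: [0-2 ALLOC][3-6 FREE][7-10 ALLOC][11-25 ALLOC][26-38 FREE]
Op 7: free(d) -> (freed d); heap: [0-6 FREE][7-10 ALLOC][11-25 ALLOC][26-38 FREE]
free(b): b = 7 -> block [7-10 ALLOC]; mark free, coalesce with adjacent free neighbors -> [0-10 FREE][11-25 ALLOC][26-38 FREE]

Answer: [0-10 FREE][11-25 ALLOC][26-38 FREE]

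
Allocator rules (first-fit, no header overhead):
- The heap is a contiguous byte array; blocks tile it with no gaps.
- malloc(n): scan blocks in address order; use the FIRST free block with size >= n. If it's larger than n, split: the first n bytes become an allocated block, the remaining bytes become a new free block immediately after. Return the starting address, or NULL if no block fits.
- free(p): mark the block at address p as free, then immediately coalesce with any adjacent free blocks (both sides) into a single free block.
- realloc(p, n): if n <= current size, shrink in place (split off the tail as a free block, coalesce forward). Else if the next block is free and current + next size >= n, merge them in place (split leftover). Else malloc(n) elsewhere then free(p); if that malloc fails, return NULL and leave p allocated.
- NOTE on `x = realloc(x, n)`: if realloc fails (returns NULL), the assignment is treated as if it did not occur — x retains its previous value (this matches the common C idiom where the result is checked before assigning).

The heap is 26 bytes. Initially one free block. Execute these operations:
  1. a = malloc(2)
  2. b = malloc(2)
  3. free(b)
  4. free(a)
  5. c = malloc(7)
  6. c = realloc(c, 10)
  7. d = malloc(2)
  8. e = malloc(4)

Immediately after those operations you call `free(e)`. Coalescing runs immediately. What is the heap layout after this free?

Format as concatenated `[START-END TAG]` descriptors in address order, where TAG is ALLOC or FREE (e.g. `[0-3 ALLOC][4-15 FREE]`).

Op 1: a = malloc(2) -> a = 0; heap: [0-1 ALLOC][2-25 FREE]
Op 2: b = malloc(2) -> b = 2; heap: [0-1 ALLOC][2-3 ALLOC][4-25 FREE]
Op 3: free(b) -> (freed b); heap: [0-1 ALLOC][2-25 FREE]
Op 4: free(a) -> (freed a); heap: [0-25 FREE]
Op 5: c = malloc(7) -> c = 0; heap: [0-6 ALLOC][7-25 FREE]
Op 6: c = realloc(c, 10) -> c = 0; heap: [0-9 ALLOC][10-25 FREE]
Op 7: d = malloc(2) -> d = 10; heap: [0-9 ALLOC][10-11 ALLOC][12-25 FREE]
Op 8: e = malloc(4) -> e = 12; heap: [0-9 ALLOC][10-11 ALLOC][12-15 ALLOC][16-25 FREE]
free(e): e = 12 -> block [12-15 ALLOC]; mark free, coalesce with adjacent free neighbors -> [0-9 ALLOC][10-11 ALLOC][12-25 FREE]

Answer: [0-9 ALLOC][10-11 ALLOC][12-25 FREE]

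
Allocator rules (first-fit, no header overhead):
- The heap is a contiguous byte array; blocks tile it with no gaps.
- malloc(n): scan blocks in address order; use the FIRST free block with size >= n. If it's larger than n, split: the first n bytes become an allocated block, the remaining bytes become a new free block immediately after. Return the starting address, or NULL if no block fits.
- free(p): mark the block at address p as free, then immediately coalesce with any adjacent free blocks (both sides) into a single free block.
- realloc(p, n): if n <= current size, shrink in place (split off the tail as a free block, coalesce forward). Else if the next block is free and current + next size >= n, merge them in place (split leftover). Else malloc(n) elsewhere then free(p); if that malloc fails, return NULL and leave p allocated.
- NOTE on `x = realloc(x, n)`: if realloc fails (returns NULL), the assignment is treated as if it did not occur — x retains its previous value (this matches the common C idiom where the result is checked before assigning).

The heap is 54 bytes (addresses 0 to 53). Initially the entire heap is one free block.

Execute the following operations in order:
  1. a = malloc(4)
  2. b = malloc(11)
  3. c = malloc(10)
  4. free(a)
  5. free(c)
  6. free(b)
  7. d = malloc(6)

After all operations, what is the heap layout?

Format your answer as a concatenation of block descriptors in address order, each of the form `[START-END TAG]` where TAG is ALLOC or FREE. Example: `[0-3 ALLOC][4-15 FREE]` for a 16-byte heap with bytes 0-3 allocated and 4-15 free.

Op 1: a = malloc(4) -> a = 0; heap: [0-3 ALLOC][4-53 FREE]
Op 2: b = malloc(11) -> b = 4; heap: [0-3 ALLOC][4-14 ALLOC][15-53 FREE]
Op 3: c = malloc(10) -> c = 15; heap: [0-3 ALLOC][4-14 ALLOC][15-24 ALLOC][25-53 FREE]
Op 4: free(a) -> (freed a); heap: [0-3 FREE][4-14 ALLOC][15-24 ALLOC][25-53 FREE]
Op 5: free(c) -> (freed c); heap: [0-3 FREE][4-14 ALLOC][15-53 FREE]
Op 6: free(b) -> (freed b); heap: [0-53 FREE]
Op 7: d = malloc(6) -> d = 0; heap: [0-5 ALLOC][6-53 FREE]

Answer: [0-5 ALLOC][6-53 FREE]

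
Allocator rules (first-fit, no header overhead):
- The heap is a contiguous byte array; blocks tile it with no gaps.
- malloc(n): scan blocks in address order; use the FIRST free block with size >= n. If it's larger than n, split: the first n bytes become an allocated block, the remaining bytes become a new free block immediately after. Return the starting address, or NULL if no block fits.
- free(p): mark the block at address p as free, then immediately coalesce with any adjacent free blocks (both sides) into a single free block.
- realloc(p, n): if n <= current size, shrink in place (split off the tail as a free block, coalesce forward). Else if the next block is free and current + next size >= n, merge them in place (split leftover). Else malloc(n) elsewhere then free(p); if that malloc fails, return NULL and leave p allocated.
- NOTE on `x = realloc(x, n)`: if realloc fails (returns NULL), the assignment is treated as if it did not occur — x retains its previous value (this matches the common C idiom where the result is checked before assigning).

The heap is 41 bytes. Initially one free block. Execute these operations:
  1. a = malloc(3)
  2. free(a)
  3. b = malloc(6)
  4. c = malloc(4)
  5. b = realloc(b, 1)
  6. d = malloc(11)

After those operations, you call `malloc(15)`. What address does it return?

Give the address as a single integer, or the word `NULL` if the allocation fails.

Answer: 21

Derivation:
Op 1: a = malloc(3) -> a = 0; heap: [0-2 ALLOC][3-40 FREE]
Op 2: free(a) -> (freed a); heap: [0-40 FREE]
Op 3: b = malloc(6) -> b = 0; heap: [0-5 ALLOC][6-40 FREE]
Op 4: c = malloc(4) -> c = 6; heap: [0-5 ALLOC][6-9 ALLOC][10-40 FREE]
Op 5: b = realloc(b, 1) -> b = 0; heap: [0-0 ALLOC][1-5 FREE][6-9 ALLOC][10-40 FREE]
Op 6: d = malloc(11) -> d = 10; heap: [0-0 ALLOC][1-5 FREE][6-9 ALLOC][10-20 ALLOC][21-40 FREE]
malloc(15): first-fit scan over [0-0 ALLOC][1-5 FREE][6-9 ALLOC][10-20 ALLOC][21-40 FREE] -> 21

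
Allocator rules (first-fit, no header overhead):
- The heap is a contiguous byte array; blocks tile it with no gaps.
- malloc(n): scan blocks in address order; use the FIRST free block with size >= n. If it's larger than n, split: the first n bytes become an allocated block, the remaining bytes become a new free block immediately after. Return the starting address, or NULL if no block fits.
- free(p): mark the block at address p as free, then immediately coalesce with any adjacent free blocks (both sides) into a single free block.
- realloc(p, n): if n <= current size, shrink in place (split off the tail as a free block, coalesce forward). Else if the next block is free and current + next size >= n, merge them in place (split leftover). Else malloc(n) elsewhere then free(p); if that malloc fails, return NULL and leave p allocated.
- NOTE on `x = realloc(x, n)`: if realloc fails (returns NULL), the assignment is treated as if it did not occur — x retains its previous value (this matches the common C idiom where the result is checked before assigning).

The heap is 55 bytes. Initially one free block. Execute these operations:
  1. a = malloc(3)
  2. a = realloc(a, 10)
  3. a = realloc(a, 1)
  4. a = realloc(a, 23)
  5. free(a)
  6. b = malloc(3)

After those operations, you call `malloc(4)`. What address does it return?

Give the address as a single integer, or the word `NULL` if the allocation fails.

Answer: 3

Derivation:
Op 1: a = malloc(3) -> a = 0; heap: [0-2 ALLOC][3-54 FREE]
Op 2: a = realloc(a, 10) -> a = 0; heap: [0-9 ALLOC][10-54 FREE]
Op 3: a = realloc(a, 1) -> a = 0; heap: [0-0 ALLOC][1-54 FREE]
Op 4: a = realloc(a, 23) -> a = 0; heap: [0-22 ALLOC][23-54 FREE]
Op 5: free(a) -> (freed a); heap: [0-54 FREE]
Op 6: b = malloc(3) -> b = 0; heap: [0-2 ALLOC][3-54 FREE]
malloc(4): first-fit scan over [0-2 ALLOC][3-54 FREE] -> 3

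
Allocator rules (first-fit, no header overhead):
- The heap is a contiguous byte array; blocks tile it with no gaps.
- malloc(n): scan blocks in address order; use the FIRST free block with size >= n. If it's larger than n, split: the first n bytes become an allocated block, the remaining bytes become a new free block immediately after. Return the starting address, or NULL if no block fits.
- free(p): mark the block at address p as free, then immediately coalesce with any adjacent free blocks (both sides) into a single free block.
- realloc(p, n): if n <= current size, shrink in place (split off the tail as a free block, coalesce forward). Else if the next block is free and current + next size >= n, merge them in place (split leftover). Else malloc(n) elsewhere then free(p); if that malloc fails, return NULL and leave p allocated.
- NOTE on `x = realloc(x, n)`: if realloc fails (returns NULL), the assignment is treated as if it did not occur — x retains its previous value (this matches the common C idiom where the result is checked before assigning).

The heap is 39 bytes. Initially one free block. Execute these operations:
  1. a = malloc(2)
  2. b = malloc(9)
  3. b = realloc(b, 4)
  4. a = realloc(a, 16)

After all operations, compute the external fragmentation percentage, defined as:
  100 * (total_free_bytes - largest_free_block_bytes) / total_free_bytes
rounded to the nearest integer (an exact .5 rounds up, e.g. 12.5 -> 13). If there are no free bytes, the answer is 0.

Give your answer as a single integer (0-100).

Answer: 11

Derivation:
Op 1: a = malloc(2) -> a = 0; heap: [0-1 ALLOC][2-38 FREE]
Op 2: b = malloc(9) -> b = 2; heap: [0-1 ALLOC][2-10 ALLOC][11-38 FREE]
Op 3: b = realloc(b, 4) -> b = 2; heap: [0-1 ALLOC][2-5 ALLOC][6-38 FREE]
Op 4: a = realloc(a, 16) -> a = 6; heap: [0-1 FREE][2-5 ALLOC][6-21 ALLOC][22-38 FREE]
Free blocks: [2 17] total_free=19 largest=17 -> 100*(19-17)/19 = 200/19 ≈ 10.526 -> rounds to 11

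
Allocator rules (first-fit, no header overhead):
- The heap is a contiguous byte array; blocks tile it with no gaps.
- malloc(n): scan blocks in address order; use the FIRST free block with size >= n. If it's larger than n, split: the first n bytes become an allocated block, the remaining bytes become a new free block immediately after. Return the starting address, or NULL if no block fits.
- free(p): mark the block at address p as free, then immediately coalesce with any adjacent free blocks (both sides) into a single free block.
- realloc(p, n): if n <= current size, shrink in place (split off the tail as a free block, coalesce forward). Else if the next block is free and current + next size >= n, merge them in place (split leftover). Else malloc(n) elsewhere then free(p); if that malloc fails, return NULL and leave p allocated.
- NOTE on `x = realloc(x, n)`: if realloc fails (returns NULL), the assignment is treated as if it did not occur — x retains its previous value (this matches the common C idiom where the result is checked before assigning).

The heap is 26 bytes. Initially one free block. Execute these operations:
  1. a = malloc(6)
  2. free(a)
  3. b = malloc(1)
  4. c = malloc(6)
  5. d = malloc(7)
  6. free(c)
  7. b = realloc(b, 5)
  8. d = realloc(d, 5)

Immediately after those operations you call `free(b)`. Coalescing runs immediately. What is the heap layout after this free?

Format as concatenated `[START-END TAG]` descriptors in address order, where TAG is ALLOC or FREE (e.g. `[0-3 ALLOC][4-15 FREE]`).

Answer: [0-6 FREE][7-11 ALLOC][12-25 FREE]

Derivation:
Op 1: a = malloc(6) -> a = 0; heap: [0-5 ALLOC][6-25 FREE]
Op 2: free(a) -> (freed a); heap: [0-25 FREE]
Op 3: b = malloc(1) -> b = 0; heap: [0-0 ALLOC][1-25 FREE]
Op 4: c = malloc(6) -> c = 1; heap: [0-0 ALLOC][1-6 ALLOC][7-25 FREE]
Op 5: d = malloc(7) -> d = 7; heap: [0-0 ALLOC][1-6 ALLOC][7-13 ALLOC][14-25 FREE]
Op 6: free(c) -> (freed c); heap: [0-0 ALLOC][1-6 FREE][7-13 ALLOC][14-25 FREE]
Op 7: b = realloc(b, 5) -> b = 0; heap: [0-4 ALLOC][5-6 FREE][7-13 ALLOC][14-25 FREE]
Op 8: d = realloc(d, 5) -> d = 7; heap: [0-4 ALLOC][5-6 FREE][7-11 ALLOC][12-25 FREE]
free(b): b = 0 -> block [0-4 ALLOC]; mark free, coalesce with adjacent free neighbors -> [0-6 FREE][7-11 ALLOC][12-25 FREE]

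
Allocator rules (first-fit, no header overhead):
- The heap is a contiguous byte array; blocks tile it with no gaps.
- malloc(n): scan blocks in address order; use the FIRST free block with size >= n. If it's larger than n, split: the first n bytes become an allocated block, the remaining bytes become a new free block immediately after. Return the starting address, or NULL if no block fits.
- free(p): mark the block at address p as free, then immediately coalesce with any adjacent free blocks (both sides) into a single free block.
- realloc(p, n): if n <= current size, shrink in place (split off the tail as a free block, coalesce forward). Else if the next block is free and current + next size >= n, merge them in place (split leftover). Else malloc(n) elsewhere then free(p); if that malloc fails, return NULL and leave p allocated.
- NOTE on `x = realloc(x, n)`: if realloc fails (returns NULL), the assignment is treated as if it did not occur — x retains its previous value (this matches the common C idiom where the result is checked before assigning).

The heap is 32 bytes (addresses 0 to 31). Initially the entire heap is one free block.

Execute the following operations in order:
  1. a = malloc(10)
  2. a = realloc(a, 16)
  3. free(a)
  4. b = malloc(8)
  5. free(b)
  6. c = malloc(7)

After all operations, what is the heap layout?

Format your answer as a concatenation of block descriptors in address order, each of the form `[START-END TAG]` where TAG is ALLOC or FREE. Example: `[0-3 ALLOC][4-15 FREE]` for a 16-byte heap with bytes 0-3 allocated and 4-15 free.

Answer: [0-6 ALLOC][7-31 FREE]

Derivation:
Op 1: a = malloc(10) -> a = 0; heap: [0-9 ALLOC][10-31 FREE]
Op 2: a = realloc(a, 16) -> a = 0; heap: [0-15 ALLOC][16-31 FREE]
Op 3: free(a) -> (freed a); heap: [0-31 FREE]
Op 4: b = malloc(8) -> b = 0; heap: [0-7 ALLOC][8-31 FREE]
Op 5: free(b) -> (freed b); heap: [0-31 FREE]
Op 6: c = malloc(7) -> c = 0; heap: [0-6 ALLOC][7-31 FREE]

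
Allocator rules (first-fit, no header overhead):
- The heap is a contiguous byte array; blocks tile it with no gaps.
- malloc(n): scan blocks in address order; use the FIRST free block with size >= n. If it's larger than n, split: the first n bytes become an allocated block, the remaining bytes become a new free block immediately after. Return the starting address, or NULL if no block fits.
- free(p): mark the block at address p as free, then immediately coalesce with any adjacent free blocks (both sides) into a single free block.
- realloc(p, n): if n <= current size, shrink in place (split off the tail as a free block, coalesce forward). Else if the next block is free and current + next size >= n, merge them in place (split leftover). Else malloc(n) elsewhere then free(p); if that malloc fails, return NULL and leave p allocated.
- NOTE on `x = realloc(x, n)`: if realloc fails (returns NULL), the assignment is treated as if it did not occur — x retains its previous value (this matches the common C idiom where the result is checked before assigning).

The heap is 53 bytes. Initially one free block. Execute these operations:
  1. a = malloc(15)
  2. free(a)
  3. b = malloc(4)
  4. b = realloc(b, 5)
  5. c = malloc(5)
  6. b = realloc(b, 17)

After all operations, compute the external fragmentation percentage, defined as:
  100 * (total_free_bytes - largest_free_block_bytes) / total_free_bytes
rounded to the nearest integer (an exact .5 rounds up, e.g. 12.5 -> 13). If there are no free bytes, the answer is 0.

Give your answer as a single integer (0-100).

Op 1: a = malloc(15) -> a = 0; heap: [0-14 ALLOC][15-52 FREE]
Op 2: free(a) -> (freed a); heap: [0-52 FREE]
Op 3: b = malloc(4) -> b = 0; heap: [0-3 ALLOC][4-52 FREE]
Op 4: b = realloc(b, 5) -> b = 0; heap: [0-4 ALLOC][5-52 FREE]
Op 5: c = malloc(5) -> c = 5; heap: [0-4 ALLOC][5-9 ALLOC][10-52 FREE]
Op 6: b = realloc(b, 17) -> b = 10; heap: [0-4 FREE][5-9 ALLOC][10-26 ALLOC][27-52 FREE]
Free blocks: [5 26] total_free=31 largest=26 -> 100*(31-26)/31 = 500/31 ≈ 16.129 -> rounds to 16

Answer: 16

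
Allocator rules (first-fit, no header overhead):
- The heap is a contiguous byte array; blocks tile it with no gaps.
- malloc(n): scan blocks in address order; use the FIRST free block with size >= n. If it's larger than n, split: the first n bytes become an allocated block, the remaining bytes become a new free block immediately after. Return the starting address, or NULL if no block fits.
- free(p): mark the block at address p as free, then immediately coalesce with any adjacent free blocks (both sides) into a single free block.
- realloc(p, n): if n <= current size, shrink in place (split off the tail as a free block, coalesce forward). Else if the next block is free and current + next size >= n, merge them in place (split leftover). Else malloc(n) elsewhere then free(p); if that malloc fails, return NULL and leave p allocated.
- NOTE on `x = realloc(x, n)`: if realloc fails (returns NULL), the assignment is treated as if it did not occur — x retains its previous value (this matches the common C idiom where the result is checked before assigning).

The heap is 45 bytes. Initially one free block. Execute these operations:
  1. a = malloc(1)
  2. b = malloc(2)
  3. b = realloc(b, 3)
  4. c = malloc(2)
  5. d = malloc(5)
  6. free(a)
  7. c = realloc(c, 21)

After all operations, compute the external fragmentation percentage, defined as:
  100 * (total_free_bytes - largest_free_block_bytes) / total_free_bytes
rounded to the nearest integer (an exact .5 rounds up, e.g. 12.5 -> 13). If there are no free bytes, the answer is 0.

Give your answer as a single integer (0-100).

Answer: 19

Derivation:
Op 1: a = malloc(1) -> a = 0; heap: [0-0 ALLOC][1-44 FREE]
Op 2: b = malloc(2) -> b = 1; heap: [0-0 ALLOC][1-2 ALLOC][3-44 FREE]
Op 3: b = realloc(b, 3) -> b = 1; heap: [0-0 ALLOC][1-3 ALLOC][4-44 FREE]
Op 4: c = malloc(2) -> c = 4; heap: [0-0 ALLOC][1-3 ALLOC][4-5 ALLOC][6-44 FREE]
Op 5: d = malloc(5) -> d = 6; heap: [0-0 ALLOC][1-3 ALLOC][4-5 ALLOC][6-10 ALLOC][11-44 FREE]
Op 6: free(a) -> (freed a); heap: [0-0 FREE][1-3 ALLOC][4-5 ALLOC][6-10 ALLOC][11-44 FREE]
Op 7: c = realloc(c, 21) -> c = 11; heap: [0-0 FREE][1-3 ALLOC][4-5 FREE][6-10 ALLOC][11-31 ALLOC][32-44 FREE]
Free blocks: [1 2 13] total_free=16 largest=13 -> 100*(16-13)/16 = 300/16 = 18.75 -> rounds to 19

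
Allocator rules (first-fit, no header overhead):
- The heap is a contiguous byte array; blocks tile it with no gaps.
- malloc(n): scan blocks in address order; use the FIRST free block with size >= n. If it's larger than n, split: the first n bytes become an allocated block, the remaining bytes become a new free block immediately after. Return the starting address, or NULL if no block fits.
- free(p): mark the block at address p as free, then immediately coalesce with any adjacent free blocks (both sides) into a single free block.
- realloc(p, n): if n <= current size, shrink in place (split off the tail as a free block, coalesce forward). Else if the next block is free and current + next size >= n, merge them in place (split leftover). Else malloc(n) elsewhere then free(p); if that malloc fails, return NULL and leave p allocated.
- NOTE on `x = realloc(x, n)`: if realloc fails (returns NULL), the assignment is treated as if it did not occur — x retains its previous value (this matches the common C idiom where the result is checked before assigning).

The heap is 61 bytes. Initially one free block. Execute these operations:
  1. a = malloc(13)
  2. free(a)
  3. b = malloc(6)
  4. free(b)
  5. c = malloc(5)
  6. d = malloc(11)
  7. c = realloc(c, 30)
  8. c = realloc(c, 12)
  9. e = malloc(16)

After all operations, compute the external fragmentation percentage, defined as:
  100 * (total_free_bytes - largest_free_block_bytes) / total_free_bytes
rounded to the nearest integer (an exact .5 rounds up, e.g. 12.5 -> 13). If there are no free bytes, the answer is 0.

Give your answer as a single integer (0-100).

Op 1: a = malloc(13) -> a = 0; heap: [0-12 ALLOC][13-60 FREE]
Op 2: free(a) -> (freed a); heap: [0-60 FREE]
Op 3: b = malloc(6) -> b = 0; heap: [0-5 ALLOC][6-60 FREE]
Op 4: free(b) -> (freed b); heap: [0-60 FREE]
Op 5: c = malloc(5) -> c = 0; heap: [0-4 ALLOC][5-60 FREE]
Op 6: d = malloc(11) -> d = 5; heap: [0-4 ALLOC][5-15 ALLOC][16-60 FREE]
Op 7: c = realloc(c, 30) -> c = 16; heap: [0-4 FREE][5-15 ALLOC][16-45 ALLOC][46-60 FREE]
Op 8: c = realloc(c, 12) -> c = 16; heap: [0-4 FREE][5-15 ALLOC][16-27 ALLOC][28-60 FREE]
Op 9: e = malloc(16) -> e = 28; heap: [0-4 FREE][5-15 ALLOC][16-27 ALLOC][28-43 ALLOC][44-60 FREE]
Free blocks: [5 17] total_free=22 largest=17 -> 100*(22-17)/22 = 500/22 ≈ 22.727 -> rounds to 23

Answer: 23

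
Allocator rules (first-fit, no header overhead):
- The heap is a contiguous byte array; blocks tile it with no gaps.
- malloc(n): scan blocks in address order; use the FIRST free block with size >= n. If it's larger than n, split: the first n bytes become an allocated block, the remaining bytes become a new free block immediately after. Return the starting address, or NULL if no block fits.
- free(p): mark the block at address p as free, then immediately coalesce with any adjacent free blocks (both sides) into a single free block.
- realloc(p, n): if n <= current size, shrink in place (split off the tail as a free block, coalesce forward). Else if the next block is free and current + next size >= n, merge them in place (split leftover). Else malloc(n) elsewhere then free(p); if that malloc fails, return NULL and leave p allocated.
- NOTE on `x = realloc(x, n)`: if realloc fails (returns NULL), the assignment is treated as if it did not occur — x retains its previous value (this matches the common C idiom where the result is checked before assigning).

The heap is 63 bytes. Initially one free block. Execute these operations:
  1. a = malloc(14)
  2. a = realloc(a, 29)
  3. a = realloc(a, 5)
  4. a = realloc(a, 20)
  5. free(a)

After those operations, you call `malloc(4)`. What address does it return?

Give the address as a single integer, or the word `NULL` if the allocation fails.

Answer: 0

Derivation:
Op 1: a = malloc(14) -> a = 0; heap: [0-13 ALLOC][14-62 FREE]
Op 2: a = realloc(a, 29) -> a = 0; heap: [0-28 ALLOC][29-62 FREE]
Op 3: a = realloc(a, 5) -> a = 0; heap: [0-4 ALLOC][5-62 FREE]
Op 4: a = realloc(a, 20) -> a = 0; heap: [0-19 ALLOC][20-62 FREE]
Op 5: free(a) -> (freed a); heap: [0-62 FREE]
malloc(4): first-fit scan over [0-62 FREE] -> 0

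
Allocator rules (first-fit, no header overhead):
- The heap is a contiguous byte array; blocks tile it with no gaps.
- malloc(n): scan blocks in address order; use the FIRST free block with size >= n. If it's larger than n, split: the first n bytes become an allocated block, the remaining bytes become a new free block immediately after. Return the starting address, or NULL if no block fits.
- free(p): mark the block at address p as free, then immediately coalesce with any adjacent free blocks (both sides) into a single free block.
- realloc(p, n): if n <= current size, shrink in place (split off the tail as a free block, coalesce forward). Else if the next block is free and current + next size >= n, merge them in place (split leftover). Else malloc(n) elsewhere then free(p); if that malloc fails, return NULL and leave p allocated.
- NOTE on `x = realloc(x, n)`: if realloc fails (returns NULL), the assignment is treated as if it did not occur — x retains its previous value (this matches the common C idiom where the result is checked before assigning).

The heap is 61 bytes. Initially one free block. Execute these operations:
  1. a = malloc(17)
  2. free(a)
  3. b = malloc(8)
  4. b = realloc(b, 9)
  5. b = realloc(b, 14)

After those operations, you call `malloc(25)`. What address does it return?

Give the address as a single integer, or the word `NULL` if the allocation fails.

Answer: 14

Derivation:
Op 1: a = malloc(17) -> a = 0; heap: [0-16 ALLOC][17-60 FREE]
Op 2: free(a) -> (freed a); heap: [0-60 FREE]
Op 3: b = malloc(8) -> b = 0; heap: [0-7 ALLOC][8-60 FREE]
Op 4: b = realloc(b, 9) -> b = 0; heap: [0-8 ALLOC][9-60 FREE]
Op 5: b = realloc(b, 14) -> b = 0; heap: [0-13 ALLOC][14-60 FREE]
malloc(25): first-fit scan over [0-13 ALLOC][14-60 FREE] -> 14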